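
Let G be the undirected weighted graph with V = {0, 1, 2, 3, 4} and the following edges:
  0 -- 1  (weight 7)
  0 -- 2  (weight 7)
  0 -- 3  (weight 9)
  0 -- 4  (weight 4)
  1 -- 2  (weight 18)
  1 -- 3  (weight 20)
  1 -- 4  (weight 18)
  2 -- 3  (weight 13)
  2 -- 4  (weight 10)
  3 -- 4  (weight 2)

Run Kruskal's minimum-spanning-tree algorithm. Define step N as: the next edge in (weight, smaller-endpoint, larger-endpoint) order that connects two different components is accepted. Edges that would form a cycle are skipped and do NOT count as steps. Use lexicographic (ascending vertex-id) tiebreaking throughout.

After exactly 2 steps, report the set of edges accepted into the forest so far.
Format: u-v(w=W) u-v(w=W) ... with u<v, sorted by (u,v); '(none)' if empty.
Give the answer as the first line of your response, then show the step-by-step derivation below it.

0-4(w=4) 3-4(w=2)

step 1: add edge 3-4 (w=2); MST = {3-4(w=2)}
step 2: add edge 0-4 (w=4); MST = {0-4(w=4) 3-4(w=2)}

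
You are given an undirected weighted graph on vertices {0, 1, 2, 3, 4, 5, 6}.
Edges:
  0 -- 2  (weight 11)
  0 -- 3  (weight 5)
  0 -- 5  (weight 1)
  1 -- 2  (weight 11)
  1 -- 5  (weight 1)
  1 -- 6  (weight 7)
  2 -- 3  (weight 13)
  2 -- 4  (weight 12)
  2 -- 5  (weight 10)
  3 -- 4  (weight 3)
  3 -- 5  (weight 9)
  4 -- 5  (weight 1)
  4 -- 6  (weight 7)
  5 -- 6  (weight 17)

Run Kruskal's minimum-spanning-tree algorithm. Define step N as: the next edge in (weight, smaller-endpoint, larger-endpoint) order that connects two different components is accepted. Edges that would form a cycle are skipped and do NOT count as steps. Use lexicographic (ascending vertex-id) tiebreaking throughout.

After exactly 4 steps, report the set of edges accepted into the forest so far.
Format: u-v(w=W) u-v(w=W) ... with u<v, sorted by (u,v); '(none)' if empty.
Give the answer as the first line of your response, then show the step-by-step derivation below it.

0-5(w=1) 1-5(w=1) 3-4(w=3) 4-5(w=1)

step 1: add edge 0-5 (w=1); MST = {0-5(w=1)}
step 2: add edge 1-5 (w=1); MST = {0-5(w=1) 1-5(w=1)}
step 3: add edge 4-5 (w=1); MST = {0-5(w=1) 1-5(w=1) 4-5(w=1)}
step 4: add edge 3-4 (w=3); MST = {0-5(w=1) 1-5(w=1) 3-4(w=3) 4-5(w=1)}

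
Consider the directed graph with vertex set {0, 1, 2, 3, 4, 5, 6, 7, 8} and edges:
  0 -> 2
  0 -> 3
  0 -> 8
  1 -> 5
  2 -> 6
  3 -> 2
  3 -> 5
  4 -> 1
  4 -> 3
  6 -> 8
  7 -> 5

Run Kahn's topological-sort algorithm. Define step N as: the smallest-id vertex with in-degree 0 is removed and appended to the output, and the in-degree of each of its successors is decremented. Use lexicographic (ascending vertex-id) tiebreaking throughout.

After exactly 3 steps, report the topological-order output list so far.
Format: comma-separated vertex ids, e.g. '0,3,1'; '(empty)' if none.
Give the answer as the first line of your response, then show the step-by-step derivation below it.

0,4,1

step 1: output 0; order=[0]; indeg=(0,1,1,1,0,3,1,0,1)
step 2: output 4; order=[0,4]; indeg=(0,0,1,0,0,3,1,0,1)
step 3: output 1; order=[0,4,1]; indeg=(0,0,1,0,0,2,1,0,1)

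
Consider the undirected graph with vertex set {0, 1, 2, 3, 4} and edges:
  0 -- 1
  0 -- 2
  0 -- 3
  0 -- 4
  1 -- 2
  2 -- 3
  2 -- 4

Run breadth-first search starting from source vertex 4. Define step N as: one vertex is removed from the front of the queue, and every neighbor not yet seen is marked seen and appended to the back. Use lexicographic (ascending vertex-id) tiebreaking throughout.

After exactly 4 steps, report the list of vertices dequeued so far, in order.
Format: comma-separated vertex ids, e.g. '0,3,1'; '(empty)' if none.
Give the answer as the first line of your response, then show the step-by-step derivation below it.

4,0,2,1

step 1: dequeue 4; queue=[0,2]; order=4
step 2: dequeue 0; queue=[2,1,3]; order=4,0
step 3: dequeue 2; queue=[1,3]; order=4,0,2
step 4: dequeue 1; queue=[3]; order=4,0,2,1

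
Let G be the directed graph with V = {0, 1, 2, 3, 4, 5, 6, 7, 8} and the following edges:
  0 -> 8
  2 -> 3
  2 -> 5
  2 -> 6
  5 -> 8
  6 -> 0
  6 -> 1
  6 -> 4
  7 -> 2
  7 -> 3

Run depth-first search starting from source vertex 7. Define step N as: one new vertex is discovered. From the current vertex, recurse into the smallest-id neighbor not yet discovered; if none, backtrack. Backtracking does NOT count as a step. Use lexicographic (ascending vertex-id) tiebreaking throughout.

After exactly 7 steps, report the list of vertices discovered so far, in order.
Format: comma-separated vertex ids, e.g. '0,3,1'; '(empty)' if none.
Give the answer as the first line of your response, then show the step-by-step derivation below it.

7,2,3,5,8,6,0

step 1: discover 7; path=7; order=7
step 2: discover 2; path=7>2; order=7,2
step 3: discover 3; path=7>2>3; order=7,2,3
step 4: discover 5; path=7>2>5; order=7,2,3,5
step 5: discover 8; path=7>2>5>8; order=7,2,3,5,8
step 6: discover 6; path=7>2>6; order=7,2,3,5,8,6
step 7: discover 0; path=7>2>6>0; order=7,2,3,5,8,6,0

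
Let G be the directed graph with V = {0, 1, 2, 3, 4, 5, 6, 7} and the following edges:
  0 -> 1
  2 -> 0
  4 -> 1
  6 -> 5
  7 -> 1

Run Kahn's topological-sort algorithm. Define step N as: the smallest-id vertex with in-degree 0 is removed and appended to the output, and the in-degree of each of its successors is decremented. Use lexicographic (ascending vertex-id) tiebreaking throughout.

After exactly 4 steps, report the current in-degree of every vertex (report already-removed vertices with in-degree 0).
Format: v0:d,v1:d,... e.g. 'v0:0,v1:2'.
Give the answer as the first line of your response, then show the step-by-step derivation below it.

v0:0,v1:1,v2:0,v3:0,v4:0,v5:1,v6:0,v7:0

step 1: output 2; order=[2]; indeg=(0,3,0,0,0,1,0,0)
step 2: output 0; order=[2,0]; indeg=(0,2,0,0,0,1,0,0)
step 3: output 3; order=[2,0,3]; indeg=(0,2,0,0,0,1,0,0)
step 4: output 4; order=[2,0,3,4]; indeg=(0,1,0,0,0,1,0,0)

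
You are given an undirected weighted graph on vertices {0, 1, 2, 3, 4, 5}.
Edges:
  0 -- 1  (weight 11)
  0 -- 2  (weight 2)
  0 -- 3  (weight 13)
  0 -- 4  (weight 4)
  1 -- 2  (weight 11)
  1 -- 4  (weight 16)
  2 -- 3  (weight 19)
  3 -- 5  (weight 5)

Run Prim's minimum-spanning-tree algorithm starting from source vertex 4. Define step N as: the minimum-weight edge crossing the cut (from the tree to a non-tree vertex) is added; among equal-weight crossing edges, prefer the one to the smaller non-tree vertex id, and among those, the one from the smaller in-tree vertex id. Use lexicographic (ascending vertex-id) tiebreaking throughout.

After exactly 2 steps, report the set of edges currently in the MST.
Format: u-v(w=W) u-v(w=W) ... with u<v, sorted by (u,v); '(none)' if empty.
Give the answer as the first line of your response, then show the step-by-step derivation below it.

0-2(w=2) 0-4(w=4)

step 1: add edge 0-4 (w=4); MST = {0-4(w=4)}
step 2: add edge 0-2 (w=2); MST = {0-2(w=2) 0-4(w=4)}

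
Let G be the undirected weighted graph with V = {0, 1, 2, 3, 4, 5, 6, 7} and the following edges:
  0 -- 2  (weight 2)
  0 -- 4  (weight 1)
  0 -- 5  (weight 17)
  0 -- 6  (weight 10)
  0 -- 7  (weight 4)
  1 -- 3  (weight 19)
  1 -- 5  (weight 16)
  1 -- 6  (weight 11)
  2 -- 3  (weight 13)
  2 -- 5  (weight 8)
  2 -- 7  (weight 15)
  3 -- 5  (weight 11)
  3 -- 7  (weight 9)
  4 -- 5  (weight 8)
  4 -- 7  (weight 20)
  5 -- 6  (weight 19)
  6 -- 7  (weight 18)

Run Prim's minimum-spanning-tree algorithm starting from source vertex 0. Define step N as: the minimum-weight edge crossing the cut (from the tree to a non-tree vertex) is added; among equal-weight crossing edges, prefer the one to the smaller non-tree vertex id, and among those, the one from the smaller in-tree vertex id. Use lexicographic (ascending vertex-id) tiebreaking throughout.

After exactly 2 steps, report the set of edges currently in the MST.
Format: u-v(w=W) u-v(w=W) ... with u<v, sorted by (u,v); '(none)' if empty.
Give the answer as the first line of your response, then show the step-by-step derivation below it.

0-2(w=2) 0-4(w=1)

step 1: add edge 0-4 (w=1); MST = {0-4(w=1)}
step 2: add edge 0-2 (w=2); MST = {0-2(w=2) 0-4(w=1)}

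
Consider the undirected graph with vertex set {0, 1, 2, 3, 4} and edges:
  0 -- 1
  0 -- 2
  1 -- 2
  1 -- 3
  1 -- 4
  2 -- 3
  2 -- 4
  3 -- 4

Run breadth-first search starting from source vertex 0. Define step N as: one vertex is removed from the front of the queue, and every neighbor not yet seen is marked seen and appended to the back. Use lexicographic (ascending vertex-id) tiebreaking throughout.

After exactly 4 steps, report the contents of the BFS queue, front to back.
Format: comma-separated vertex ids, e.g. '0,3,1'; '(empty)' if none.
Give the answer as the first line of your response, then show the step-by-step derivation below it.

4

step 1: dequeue 0; queue=[1,2]; order=0
step 2: dequeue 1; queue=[2,3,4]; order=0,1
step 3: dequeue 2; queue=[3,4]; order=0,1,2
step 4: dequeue 3; queue=[4]; order=0,1,2,3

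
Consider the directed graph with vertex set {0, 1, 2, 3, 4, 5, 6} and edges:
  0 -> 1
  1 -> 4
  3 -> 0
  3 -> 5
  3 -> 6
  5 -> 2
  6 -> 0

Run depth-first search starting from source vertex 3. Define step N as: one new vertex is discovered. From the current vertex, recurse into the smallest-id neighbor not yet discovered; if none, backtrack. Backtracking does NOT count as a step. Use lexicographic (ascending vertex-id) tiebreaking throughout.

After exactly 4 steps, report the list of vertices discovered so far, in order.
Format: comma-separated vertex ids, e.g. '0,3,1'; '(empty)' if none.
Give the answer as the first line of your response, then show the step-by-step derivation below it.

3,0,1,4

step 1: discover 3; path=3; order=3
step 2: discover 0; path=3>0; order=3,0
step 3: discover 1; path=3>0>1; order=3,0,1
step 4: discover 4; path=3>0>1>4; order=3,0,1,4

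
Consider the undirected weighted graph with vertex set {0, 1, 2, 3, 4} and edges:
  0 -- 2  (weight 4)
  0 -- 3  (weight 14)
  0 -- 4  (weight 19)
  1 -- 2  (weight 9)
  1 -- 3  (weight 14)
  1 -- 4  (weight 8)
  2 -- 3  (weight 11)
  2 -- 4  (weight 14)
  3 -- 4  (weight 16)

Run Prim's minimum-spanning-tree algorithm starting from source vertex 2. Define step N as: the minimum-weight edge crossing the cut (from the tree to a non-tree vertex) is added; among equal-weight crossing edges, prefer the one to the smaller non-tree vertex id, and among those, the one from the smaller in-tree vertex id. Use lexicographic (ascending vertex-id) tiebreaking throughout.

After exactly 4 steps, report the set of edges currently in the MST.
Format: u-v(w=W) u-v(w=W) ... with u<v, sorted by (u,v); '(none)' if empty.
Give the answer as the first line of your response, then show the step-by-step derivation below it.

0-2(w=4) 1-2(w=9) 1-4(w=8) 2-3(w=11)

step 1: add edge 0-2 (w=4); MST = {0-2(w=4)}
step 2: add edge 1-2 (w=9); MST = {0-2(w=4) 1-2(w=9)}
step 3: add edge 1-4 (w=8); MST = {0-2(w=4) 1-2(w=9) 1-4(w=8)}
step 4: add edge 2-3 (w=11); MST = {0-2(w=4) 1-2(w=9) 1-4(w=8) 2-3(w=11)}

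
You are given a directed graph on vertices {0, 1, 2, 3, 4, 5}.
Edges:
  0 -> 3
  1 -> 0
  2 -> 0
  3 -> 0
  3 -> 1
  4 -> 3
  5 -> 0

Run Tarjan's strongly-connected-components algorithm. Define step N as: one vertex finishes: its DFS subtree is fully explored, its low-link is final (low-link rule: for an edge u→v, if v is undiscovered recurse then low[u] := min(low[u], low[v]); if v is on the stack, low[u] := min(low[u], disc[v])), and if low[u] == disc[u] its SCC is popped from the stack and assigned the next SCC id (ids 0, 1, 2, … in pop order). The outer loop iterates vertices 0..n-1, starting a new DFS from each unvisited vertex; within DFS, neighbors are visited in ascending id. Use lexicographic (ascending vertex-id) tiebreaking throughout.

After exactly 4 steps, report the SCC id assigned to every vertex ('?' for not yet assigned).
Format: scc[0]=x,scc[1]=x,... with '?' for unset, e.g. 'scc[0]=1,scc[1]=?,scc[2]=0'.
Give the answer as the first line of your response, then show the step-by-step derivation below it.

scc[0]=0,scc[1]=0,scc[2]=1,scc[3]=0,scc[4]=?,scc[5]=?

step 1: low=(low[0]=0,low[1]=0,low[2]=?,low[3]=0,low[4]=?,low[5]=?); scc=(scc[0]=?,scc[1]=?,scc[2]=?,scc[3]=?,scc[4]=?,scc[5]=?)
step 2: low=(low[0]=0,low[1]=0,low[2]=?,low[3]=0,low[4]=?,low[5]=?); scc=(scc[0]=?,scc[1]=?,scc[2]=?,scc[3]=?,scc[4]=?,scc[5]=?)
step 3: low=(low[0]=0,low[1]=0,low[2]=?,low[3]=0,low[4]=?,low[5]=?); scc=(scc[0]=0,scc[1]=0,scc[2]=?,scc[3]=0,scc[4]=?,scc[5]=?)
step 4: low=(low[0]=0,low[1]=0,low[2]=3,low[3]=0,low[4]=?,low[5]=?); scc=(scc[0]=0,scc[1]=0,scc[2]=1,scc[3]=0,scc[4]=?,scc[5]=?)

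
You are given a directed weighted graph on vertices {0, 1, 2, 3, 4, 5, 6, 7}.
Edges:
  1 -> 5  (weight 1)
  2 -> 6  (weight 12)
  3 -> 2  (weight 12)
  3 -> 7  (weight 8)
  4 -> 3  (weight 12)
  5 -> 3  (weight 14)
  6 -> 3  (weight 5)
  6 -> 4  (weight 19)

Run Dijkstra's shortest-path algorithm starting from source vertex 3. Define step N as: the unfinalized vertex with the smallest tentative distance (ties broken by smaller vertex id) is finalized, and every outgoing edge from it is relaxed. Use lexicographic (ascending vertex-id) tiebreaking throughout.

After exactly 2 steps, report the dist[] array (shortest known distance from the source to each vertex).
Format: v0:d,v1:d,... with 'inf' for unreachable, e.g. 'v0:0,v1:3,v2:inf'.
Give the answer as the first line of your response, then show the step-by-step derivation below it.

v0:inf,v1:inf,v2:12,v3:0,v4:inf,v5:inf,v6:inf,v7:8

step 1: dist = v0:inf,v1:inf,v2:12,v3:0,v4:inf,v5:inf,v6:inf,v7:8
step 2: dist = v0:inf,v1:inf,v2:12,v3:0,v4:inf,v5:inf,v6:inf,v7:8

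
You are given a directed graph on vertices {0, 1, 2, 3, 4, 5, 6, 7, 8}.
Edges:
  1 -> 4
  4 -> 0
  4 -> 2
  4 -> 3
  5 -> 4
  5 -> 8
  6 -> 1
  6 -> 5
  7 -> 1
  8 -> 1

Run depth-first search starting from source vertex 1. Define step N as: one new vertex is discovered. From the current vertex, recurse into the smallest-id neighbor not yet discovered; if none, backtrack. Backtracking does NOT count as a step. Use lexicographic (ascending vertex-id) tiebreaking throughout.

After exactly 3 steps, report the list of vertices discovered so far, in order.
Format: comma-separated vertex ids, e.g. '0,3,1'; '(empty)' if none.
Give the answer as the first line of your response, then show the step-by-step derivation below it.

1,4,0

step 1: discover 1; path=1; order=1
step 2: discover 4; path=1>4; order=1,4
step 3: discover 0; path=1>4>0; order=1,4,0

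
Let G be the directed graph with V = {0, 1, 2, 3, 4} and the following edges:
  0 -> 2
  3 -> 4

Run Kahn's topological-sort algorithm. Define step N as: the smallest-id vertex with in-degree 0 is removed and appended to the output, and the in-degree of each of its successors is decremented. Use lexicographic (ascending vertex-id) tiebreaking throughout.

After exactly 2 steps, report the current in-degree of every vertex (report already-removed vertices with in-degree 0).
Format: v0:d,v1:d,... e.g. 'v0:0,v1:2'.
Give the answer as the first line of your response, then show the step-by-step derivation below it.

v0:0,v1:0,v2:0,v3:0,v4:1

step 1: output 0; order=[0]; indeg=(0,0,0,0,1)
step 2: output 1; order=[0,1]; indeg=(0,0,0,0,1)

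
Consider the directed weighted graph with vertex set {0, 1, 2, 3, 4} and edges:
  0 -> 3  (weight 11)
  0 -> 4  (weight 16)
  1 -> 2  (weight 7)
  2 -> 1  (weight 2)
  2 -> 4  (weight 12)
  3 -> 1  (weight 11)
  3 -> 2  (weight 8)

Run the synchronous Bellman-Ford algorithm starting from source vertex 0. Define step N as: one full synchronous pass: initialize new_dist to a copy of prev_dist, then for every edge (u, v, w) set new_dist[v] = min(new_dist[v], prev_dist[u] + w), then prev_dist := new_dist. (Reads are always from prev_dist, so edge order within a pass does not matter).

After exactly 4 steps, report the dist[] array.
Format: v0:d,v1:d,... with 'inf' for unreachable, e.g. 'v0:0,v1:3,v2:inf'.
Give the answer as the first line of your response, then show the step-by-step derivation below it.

v0:0,v1:21,v2:19,v3:11,v4:16

step 1: dist = v0:0,v1:inf,v2:inf,v3:11,v4:16
step 2: dist = v0:0,v1:22,v2:19,v3:11,v4:16
step 3: dist = v0:0,v1:21,v2:19,v3:11,v4:16
step 4: dist = v0:0,v1:21,v2:19,v3:11,v4:16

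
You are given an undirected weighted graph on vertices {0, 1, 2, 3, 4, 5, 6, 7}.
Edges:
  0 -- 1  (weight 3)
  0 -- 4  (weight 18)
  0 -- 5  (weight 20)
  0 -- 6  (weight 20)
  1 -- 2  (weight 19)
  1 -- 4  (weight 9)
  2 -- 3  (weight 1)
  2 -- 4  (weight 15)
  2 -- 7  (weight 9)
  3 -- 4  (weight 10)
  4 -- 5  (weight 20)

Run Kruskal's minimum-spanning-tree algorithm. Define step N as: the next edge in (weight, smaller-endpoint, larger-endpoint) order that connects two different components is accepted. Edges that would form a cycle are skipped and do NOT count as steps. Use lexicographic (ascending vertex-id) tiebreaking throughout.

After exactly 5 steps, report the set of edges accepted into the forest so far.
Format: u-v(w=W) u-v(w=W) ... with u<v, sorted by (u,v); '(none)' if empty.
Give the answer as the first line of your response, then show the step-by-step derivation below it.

0-1(w=3) 1-4(w=9) 2-3(w=1) 2-7(w=9) 3-4(w=10)

step 1: add edge 2-3 (w=1); MST = {2-3(w=1)}
step 2: add edge 0-1 (w=3); MST = {0-1(w=3) 2-3(w=1)}
step 3: add edge 1-4 (w=9); MST = {0-1(w=3) 1-4(w=9) 2-3(w=1)}
step 4: add edge 2-7 (w=9); MST = {0-1(w=3) 1-4(w=9) 2-3(w=1) 2-7(w=9)}
step 5: add edge 3-4 (w=10); MST = {0-1(w=3) 1-4(w=9) 2-3(w=1) 2-7(w=9) 3-4(w=10)}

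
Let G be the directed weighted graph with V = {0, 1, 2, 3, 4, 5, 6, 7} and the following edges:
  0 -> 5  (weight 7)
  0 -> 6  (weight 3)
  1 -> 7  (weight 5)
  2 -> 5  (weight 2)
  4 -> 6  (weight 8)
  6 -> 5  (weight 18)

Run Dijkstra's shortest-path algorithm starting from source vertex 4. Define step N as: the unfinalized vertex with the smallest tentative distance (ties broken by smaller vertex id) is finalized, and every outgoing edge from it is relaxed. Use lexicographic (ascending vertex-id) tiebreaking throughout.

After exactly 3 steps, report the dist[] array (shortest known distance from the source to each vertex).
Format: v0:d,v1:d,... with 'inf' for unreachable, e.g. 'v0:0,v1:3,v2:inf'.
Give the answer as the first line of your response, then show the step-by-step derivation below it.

v0:inf,v1:inf,v2:inf,v3:inf,v4:0,v5:26,v6:8,v7:inf

step 1: dist = v0:inf,v1:inf,v2:inf,v3:inf,v4:0,v5:inf,v6:8,v7:inf
step 2: dist = v0:inf,v1:inf,v2:inf,v3:inf,v4:0,v5:26,v6:8,v7:inf
step 3: dist = v0:inf,v1:inf,v2:inf,v3:inf,v4:0,v5:26,v6:8,v7:inf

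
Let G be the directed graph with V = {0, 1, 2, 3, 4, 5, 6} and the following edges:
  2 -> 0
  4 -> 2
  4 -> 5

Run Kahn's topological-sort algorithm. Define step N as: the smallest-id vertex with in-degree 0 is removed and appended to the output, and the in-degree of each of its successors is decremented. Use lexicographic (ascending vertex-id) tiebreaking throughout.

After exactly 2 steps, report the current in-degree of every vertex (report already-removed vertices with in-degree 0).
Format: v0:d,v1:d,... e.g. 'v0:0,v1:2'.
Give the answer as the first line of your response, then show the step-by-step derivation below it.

v0:1,v1:0,v2:1,v3:0,v4:0,v5:1,v6:0

step 1: output 1; order=[1]; indeg=(1,0,1,0,0,1,0)
step 2: output 3; order=[1,3]; indeg=(1,0,1,0,0,1,0)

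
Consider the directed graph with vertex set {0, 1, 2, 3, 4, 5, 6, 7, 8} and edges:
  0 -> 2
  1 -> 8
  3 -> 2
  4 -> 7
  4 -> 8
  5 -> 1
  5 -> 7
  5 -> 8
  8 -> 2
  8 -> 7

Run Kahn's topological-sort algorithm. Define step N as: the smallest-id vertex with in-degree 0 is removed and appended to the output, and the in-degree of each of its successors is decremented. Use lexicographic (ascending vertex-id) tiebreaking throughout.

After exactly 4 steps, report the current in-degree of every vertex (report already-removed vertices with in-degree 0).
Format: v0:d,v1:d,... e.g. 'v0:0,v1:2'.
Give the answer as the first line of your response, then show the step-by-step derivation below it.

v0:0,v1:0,v2:1,v3:0,v4:0,v5:0,v6:0,v7:1,v8:1

step 1: output 0; order=[0]; indeg=(0,1,2,0,0,0,0,3,3)
step 2: output 3; order=[0,3]; indeg=(0,1,1,0,0,0,0,3,3)
step 3: output 4; order=[0,3,4]; indeg=(0,1,1,0,0,0,0,2,2)
step 4: output 5; order=[0,3,4,5]; indeg=(0,0,1,0,0,0,0,1,1)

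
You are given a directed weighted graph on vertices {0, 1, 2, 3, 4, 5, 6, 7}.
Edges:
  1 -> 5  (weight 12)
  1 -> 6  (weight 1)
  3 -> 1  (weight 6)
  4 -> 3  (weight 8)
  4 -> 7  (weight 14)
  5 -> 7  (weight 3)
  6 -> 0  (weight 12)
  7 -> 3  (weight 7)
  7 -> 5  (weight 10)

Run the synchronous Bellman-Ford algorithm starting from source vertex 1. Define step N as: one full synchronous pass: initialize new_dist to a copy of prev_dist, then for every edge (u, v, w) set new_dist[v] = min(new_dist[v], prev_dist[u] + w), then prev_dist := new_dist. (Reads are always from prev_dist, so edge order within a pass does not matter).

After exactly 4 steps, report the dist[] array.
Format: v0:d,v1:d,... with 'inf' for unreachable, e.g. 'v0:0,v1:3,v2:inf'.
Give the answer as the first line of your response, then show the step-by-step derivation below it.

v0:13,v1:0,v2:inf,v3:22,v4:inf,v5:12,v6:1,v7:15

step 1: dist = v0:inf,v1:0,v2:inf,v3:inf,v4:inf,v5:12,v6:1,v7:inf
step 2: dist = v0:13,v1:0,v2:inf,v3:inf,v4:inf,v5:12,v6:1,v7:15
step 3: dist = v0:13,v1:0,v2:inf,v3:22,v4:inf,v5:12,v6:1,v7:15
step 4: dist = v0:13,v1:0,v2:inf,v3:22,v4:inf,v5:12,v6:1,v7:15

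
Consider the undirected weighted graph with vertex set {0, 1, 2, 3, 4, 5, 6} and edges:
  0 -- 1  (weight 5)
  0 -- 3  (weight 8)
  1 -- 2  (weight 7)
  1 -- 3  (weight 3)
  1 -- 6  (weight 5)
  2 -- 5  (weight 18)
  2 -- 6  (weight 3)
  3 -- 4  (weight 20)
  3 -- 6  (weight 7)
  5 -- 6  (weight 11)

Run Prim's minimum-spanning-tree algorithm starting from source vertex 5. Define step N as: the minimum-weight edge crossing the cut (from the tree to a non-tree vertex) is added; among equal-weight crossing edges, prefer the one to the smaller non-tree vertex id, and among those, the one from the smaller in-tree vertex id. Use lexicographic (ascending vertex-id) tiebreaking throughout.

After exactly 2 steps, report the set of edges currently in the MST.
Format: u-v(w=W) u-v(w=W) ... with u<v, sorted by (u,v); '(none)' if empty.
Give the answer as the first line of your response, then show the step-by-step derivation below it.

2-6(w=3) 5-6(w=11)

step 1: add edge 5-6 (w=11); MST = {5-6(w=11)}
step 2: add edge 2-6 (w=3); MST = {2-6(w=3) 5-6(w=11)}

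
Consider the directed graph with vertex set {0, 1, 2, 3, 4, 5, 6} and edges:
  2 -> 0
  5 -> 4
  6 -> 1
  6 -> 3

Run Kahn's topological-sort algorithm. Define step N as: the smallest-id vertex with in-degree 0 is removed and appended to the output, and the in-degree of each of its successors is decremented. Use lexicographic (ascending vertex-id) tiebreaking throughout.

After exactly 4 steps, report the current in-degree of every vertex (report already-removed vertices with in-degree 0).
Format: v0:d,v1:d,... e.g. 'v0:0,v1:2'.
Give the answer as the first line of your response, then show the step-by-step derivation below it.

v0:0,v1:1,v2:0,v3:1,v4:0,v5:0,v6:0

step 1: output 2; order=[2]; indeg=(0,1,0,1,1,0,0)
step 2: output 0; order=[2,0]; indeg=(0,1,0,1,1,0,0)
step 3: output 5; order=[2,0,5]; indeg=(0,1,0,1,0,0,0)
step 4: output 4; order=[2,0,5,4]; indeg=(0,1,0,1,0,0,0)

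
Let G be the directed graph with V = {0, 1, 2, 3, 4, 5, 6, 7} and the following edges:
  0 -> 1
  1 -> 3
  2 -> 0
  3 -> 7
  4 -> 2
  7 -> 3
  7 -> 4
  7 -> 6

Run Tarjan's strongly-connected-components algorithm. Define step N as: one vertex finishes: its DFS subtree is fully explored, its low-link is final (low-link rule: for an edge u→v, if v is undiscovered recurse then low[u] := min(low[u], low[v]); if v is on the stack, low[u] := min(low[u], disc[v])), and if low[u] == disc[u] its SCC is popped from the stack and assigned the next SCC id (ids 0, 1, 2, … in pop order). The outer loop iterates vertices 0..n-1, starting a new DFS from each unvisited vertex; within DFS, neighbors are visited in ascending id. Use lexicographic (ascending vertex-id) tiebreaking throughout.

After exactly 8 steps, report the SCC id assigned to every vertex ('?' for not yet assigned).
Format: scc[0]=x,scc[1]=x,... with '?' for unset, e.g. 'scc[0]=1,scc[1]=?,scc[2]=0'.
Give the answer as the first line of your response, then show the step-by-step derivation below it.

scc[0]=1,scc[1]=1,scc[2]=1,scc[3]=1,scc[4]=1,scc[5]=2,scc[6]=0,scc[7]=1

step 1: low=(low[0]=0,low[1]=1,low[2]=0,low[3]=2,low[4]=4,low[5]=?,low[6]=?,low[7]=2); scc=(scc[0]=?,scc[1]=?,scc[2]=?,scc[3]=?,scc[4]=?,scc[5]=?,scc[6]=?,scc[7]=?)
step 2: low=(low[0]=0,low[1]=1,low[2]=0,low[3]=2,low[4]=0,low[5]=?,low[6]=?,low[7]=2); scc=(scc[0]=?,scc[1]=?,scc[2]=?,scc[3]=?,scc[4]=?,scc[5]=?,scc[6]=?,scc[7]=?)
step 3: low=(low[0]=0,low[1]=1,low[2]=0,low[3]=2,low[4]=0,low[5]=?,low[6]=6,low[7]=0); scc=(scc[0]=?,scc[1]=?,scc[2]=?,scc[3]=?,scc[4]=?,scc[5]=?,scc[6]=0,scc[7]=?)
step 4: low=(low[0]=0,low[1]=1,low[2]=0,low[3]=2,low[4]=0,low[5]=?,low[6]=6,low[7]=0); scc=(scc[0]=?,scc[1]=?,scc[2]=?,scc[3]=?,scc[4]=?,scc[5]=?,scc[6]=0,scc[7]=?)
step 5: low=(low[0]=0,low[1]=1,low[2]=0,low[3]=0,low[4]=0,low[5]=?,low[6]=6,low[7]=0); scc=(scc[0]=?,scc[1]=?,scc[2]=?,scc[3]=?,scc[4]=?,scc[5]=?,scc[6]=0,scc[7]=?)
step 6: low=(low[0]=0,low[1]=0,low[2]=0,low[3]=0,low[4]=0,low[5]=?,low[6]=6,low[7]=0); scc=(scc[0]=?,scc[1]=?,scc[2]=?,scc[3]=?,scc[4]=?,scc[5]=?,scc[6]=0,scc[7]=?)
step 7: low=(low[0]=0,low[1]=0,low[2]=0,low[3]=0,low[4]=0,low[5]=?,low[6]=6,low[7]=0); scc=(scc[0]=1,scc[1]=1,scc[2]=1,scc[3]=1,scc[4]=1,scc[5]=?,scc[6]=0,scc[7]=1)
step 8: low=(low[0]=0,low[1]=0,low[2]=0,low[3]=0,low[4]=0,low[5]=7,low[6]=6,low[7]=0); scc=(scc[0]=1,scc[1]=1,scc[2]=1,scc[3]=1,scc[4]=1,scc[5]=2,scc[6]=0,scc[7]=1)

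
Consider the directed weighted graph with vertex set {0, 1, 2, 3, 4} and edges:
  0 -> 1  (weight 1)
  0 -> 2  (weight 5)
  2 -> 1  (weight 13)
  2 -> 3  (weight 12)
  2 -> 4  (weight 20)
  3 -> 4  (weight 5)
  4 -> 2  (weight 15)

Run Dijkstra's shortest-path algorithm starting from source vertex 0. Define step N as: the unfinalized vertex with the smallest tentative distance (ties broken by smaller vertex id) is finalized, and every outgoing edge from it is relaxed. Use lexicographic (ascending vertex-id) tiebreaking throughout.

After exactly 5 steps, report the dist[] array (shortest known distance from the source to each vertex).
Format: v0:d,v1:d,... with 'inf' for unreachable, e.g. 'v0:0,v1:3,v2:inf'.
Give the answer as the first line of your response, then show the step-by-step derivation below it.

v0:0,v1:1,v2:5,v3:17,v4:22

step 1: dist = v0:0,v1:1,v2:5,v3:inf,v4:inf
step 2: dist = v0:0,v1:1,v2:5,v3:inf,v4:inf
step 3: dist = v0:0,v1:1,v2:5,v3:17,v4:25
step 4: dist = v0:0,v1:1,v2:5,v3:17,v4:22
step 5: dist = v0:0,v1:1,v2:5,v3:17,v4:22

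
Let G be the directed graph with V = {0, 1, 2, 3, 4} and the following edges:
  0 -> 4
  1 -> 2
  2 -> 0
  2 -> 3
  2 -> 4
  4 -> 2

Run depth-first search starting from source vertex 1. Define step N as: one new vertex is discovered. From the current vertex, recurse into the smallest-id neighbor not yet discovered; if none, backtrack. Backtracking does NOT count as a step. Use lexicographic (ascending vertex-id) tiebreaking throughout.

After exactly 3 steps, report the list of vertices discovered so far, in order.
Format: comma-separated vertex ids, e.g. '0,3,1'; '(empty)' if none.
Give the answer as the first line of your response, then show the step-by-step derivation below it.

1,2,0

step 1: discover 1; path=1; order=1
step 2: discover 2; path=1>2; order=1,2
step 3: discover 0; path=1>2>0; order=1,2,0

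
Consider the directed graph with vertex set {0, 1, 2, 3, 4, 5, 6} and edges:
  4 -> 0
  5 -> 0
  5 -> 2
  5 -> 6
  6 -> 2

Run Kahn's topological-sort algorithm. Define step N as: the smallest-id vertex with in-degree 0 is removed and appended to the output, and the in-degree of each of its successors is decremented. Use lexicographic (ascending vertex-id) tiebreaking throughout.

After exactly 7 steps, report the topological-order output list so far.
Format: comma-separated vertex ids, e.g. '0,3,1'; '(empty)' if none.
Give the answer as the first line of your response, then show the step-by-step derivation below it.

1,3,4,5,0,6,2

step 1: output 1; order=[1]; indeg=(2,0,2,0,0,0,1)
step 2: output 3; order=[1,3]; indeg=(2,0,2,0,0,0,1)
step 3: output 4; order=[1,3,4]; indeg=(1,0,2,0,0,0,1)
step 4: output 5; order=[1,3,4,5]; indeg=(0,0,1,0,0,0,0)
step 5: output 0; order=[1,3,4,5,0]; indeg=(0,0,1,0,0,0,0)
step 6: output 6; order=[1,3,4,5,0,6]; indeg=(0,0,0,0,0,0,0)
step 7: output 2; order=[1,3,4,5,0,6,2]; indeg=(0,0,0,0,0,0,0)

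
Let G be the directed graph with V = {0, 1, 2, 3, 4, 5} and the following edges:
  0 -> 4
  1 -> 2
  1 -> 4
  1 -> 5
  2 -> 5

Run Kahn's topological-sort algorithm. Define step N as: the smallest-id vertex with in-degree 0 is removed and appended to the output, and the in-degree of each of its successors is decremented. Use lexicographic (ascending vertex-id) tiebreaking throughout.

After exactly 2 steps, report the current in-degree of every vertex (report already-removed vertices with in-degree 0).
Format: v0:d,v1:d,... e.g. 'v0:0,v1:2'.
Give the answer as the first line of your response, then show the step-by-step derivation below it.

v0:0,v1:0,v2:0,v3:0,v4:0,v5:1

step 1: output 0; order=[0]; indeg=(0,0,1,0,1,2)
step 2: output 1; order=[0,1]; indeg=(0,0,0,0,0,1)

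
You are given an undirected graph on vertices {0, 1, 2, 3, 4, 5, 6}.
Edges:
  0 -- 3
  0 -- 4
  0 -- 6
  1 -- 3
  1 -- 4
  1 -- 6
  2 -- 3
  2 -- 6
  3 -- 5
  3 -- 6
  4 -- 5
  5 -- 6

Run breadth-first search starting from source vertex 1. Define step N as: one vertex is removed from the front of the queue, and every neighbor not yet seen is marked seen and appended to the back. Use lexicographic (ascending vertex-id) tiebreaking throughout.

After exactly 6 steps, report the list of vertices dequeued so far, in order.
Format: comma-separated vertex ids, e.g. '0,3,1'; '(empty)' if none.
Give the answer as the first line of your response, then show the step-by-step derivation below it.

1,3,4,6,0,2

step 1: dequeue 1; queue=[3,4,6]; order=1
step 2: dequeue 3; queue=[4,6,0,2,5]; order=1,3
step 3: dequeue 4; queue=[6,0,2,5]; order=1,3,4
step 4: dequeue 6; queue=[0,2,5]; order=1,3,4,6
step 5: dequeue 0; queue=[2,5]; order=1,3,4,6,0
step 6: dequeue 2; queue=[5]; order=1,3,4,6,0,2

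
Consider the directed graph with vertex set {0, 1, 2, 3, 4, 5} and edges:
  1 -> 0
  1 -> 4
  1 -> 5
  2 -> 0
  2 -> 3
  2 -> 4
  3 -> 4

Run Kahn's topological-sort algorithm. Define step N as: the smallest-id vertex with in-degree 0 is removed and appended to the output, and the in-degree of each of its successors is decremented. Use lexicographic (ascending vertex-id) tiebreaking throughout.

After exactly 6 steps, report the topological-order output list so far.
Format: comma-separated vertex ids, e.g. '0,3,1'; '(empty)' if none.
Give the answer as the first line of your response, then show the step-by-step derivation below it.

1,2,0,3,4,5

step 1: output 1; order=[1]; indeg=(1,0,0,1,2,0)
step 2: output 2; order=[1,2]; indeg=(0,0,0,0,1,0)
step 3: output 0; order=[1,2,0]; indeg=(0,0,0,0,1,0)
step 4: output 3; order=[1,2,0,3]; indeg=(0,0,0,0,0,0)
step 5: output 4; order=[1,2,0,3,4]; indeg=(0,0,0,0,0,0)
step 6: output 5; order=[1,2,0,3,4,5]; indeg=(0,0,0,0,0,0)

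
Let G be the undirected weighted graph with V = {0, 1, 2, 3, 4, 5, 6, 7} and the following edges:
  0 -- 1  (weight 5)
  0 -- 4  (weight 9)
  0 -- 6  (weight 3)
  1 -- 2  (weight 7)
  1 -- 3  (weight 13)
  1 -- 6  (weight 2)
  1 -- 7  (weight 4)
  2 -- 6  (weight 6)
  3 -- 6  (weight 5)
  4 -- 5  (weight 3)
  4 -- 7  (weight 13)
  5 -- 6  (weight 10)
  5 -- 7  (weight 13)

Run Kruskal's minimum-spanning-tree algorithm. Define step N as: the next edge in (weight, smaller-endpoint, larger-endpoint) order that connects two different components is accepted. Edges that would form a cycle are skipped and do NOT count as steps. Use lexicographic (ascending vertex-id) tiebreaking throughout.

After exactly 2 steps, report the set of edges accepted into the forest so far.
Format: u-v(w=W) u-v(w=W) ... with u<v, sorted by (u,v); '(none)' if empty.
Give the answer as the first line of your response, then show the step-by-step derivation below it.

0-6(w=3) 1-6(w=2)

step 1: add edge 1-6 (w=2); MST = {1-6(w=2)}
step 2: add edge 0-6 (w=3); MST = {0-6(w=3) 1-6(w=2)}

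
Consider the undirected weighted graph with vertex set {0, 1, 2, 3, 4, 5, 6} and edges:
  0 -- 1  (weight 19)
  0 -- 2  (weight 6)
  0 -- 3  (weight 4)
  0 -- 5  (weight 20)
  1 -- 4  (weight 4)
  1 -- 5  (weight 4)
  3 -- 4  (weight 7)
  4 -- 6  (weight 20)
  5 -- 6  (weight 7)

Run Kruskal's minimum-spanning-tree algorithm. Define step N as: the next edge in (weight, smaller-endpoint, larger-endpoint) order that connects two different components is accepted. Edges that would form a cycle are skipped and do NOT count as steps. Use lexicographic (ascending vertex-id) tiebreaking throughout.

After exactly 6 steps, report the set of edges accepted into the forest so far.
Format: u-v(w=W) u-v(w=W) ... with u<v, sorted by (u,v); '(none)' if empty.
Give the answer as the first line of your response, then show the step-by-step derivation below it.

0-2(w=6) 0-3(w=4) 1-4(w=4) 1-5(w=4) 3-4(w=7) 5-6(w=7)

step 1: add edge 0-3 (w=4); MST = {0-3(w=4)}
step 2: add edge 1-4 (w=4); MST = {0-3(w=4) 1-4(w=4)}
step 3: add edge 1-5 (w=4); MST = {0-3(w=4) 1-4(w=4) 1-5(w=4)}
step 4: add edge 0-2 (w=6); MST = {0-2(w=6) 0-3(w=4) 1-4(w=4) 1-5(w=4)}
step 5: add edge 3-4 (w=7); MST = {0-2(w=6) 0-3(w=4) 1-4(w=4) 1-5(w=4) 3-4(w=7)}
step 6: add edge 5-6 (w=7); MST = {0-2(w=6) 0-3(w=4) 1-4(w=4) 1-5(w=4) 3-4(w=7) 5-6(w=7)}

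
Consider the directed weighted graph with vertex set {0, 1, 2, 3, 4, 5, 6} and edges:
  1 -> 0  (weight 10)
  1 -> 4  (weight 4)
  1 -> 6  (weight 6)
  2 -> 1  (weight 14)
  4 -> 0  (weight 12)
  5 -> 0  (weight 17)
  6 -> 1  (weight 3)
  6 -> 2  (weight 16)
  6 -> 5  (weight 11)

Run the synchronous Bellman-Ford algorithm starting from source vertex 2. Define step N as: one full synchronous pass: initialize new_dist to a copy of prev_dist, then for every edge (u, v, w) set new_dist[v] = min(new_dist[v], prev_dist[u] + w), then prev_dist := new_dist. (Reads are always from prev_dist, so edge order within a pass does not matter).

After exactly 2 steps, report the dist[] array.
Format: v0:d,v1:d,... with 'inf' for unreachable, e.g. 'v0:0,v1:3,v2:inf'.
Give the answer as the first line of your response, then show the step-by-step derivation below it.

v0:24,v1:14,v2:0,v3:inf,v4:18,v5:inf,v6:20

step 1: dist = v0:inf,v1:14,v2:0,v3:inf,v4:inf,v5:inf,v6:inf
step 2: dist = v0:24,v1:14,v2:0,v3:inf,v4:18,v5:inf,v6:20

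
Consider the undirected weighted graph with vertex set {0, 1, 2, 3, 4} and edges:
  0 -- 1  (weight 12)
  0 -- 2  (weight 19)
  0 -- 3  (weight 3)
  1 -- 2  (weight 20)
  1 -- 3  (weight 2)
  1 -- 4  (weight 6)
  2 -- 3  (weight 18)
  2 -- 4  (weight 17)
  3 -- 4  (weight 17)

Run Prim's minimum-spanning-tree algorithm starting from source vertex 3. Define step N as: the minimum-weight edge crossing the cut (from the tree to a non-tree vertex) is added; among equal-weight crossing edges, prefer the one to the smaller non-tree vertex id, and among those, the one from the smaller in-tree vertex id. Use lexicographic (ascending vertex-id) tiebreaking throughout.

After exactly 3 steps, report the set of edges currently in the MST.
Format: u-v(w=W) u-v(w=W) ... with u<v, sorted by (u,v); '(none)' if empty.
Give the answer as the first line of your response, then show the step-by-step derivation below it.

0-3(w=3) 1-3(w=2) 1-4(w=6)

step 1: add edge 1-3 (w=2); MST = {1-3(w=2)}
step 2: add edge 0-3 (w=3); MST = {0-3(w=3) 1-3(w=2)}
step 3: add edge 1-4 (w=6); MST = {0-3(w=3) 1-3(w=2) 1-4(w=6)}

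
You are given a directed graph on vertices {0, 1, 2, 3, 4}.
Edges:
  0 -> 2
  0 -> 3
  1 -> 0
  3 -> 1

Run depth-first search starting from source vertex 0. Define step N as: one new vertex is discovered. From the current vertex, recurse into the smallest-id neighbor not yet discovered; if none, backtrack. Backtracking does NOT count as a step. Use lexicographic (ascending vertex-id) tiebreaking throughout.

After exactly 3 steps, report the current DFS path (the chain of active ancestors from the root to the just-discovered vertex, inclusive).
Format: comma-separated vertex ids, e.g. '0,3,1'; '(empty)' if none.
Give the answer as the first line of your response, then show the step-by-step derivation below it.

0,3

step 1: discover 0; path=0; order=0
step 2: discover 2; path=0>2; order=0,2
step 3: discover 3; path=0>3; order=0,2,3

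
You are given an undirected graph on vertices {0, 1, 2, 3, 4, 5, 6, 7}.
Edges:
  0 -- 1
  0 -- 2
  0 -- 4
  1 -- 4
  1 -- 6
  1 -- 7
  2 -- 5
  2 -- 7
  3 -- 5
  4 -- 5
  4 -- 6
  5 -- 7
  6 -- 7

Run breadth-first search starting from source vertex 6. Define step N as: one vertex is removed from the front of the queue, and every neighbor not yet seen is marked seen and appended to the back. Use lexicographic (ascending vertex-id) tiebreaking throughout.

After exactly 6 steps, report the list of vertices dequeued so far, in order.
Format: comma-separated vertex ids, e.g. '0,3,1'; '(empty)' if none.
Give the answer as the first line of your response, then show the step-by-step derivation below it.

6,1,4,7,0,5

step 1: dequeue 6; queue=[1,4,7]; order=6
step 2: dequeue 1; queue=[4,7,0]; order=6,1
step 3: dequeue 4; queue=[7,0,5]; order=6,1,4
step 4: dequeue 7; queue=[0,5,2]; order=6,1,4,7
step 5: dequeue 0; queue=[5,2]; order=6,1,4,7,0
step 6: dequeue 5; queue=[2,3]; order=6,1,4,7,0,5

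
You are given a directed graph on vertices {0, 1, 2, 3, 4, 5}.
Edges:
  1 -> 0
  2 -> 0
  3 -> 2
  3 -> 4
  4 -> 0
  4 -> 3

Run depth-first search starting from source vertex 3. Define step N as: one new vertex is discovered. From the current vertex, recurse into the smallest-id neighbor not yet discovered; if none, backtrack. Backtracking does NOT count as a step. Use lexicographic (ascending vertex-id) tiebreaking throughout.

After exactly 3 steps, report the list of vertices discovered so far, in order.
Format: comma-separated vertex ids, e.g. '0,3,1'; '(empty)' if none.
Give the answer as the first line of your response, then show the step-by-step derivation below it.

3,2,0

step 1: discover 3; path=3; order=3
step 2: discover 2; path=3>2; order=3,2
step 3: discover 0; path=3>2>0; order=3,2,0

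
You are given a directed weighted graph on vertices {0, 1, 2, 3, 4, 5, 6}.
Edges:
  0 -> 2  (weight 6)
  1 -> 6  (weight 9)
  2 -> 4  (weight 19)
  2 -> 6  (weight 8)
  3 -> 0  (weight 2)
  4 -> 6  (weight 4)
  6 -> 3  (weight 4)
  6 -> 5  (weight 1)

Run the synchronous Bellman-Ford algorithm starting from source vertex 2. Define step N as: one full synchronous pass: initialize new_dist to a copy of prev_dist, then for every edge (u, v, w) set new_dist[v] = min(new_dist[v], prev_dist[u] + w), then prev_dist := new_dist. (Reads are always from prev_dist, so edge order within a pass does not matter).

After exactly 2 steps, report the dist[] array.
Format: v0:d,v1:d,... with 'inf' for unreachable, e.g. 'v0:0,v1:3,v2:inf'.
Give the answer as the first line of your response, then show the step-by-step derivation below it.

v0:inf,v1:inf,v2:0,v3:12,v4:19,v5:9,v6:8

step 1: dist = v0:inf,v1:inf,v2:0,v3:inf,v4:19,v5:inf,v6:8
step 2: dist = v0:inf,v1:inf,v2:0,v3:12,v4:19,v5:9,v6:8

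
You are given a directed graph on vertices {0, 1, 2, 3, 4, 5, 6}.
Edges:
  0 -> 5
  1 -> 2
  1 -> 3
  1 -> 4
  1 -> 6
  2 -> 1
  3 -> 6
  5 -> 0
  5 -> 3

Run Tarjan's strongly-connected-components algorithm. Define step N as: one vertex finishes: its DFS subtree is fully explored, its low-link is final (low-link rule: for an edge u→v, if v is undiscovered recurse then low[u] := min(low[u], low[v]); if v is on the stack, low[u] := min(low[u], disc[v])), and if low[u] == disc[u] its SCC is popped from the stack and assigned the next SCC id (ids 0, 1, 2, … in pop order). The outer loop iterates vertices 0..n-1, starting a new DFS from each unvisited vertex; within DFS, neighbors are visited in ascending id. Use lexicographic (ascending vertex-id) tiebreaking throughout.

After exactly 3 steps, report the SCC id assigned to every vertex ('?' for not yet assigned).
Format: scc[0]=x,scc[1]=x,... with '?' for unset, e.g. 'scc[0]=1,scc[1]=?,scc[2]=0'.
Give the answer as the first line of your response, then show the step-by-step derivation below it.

scc[0]=?,scc[1]=?,scc[2]=?,scc[3]=1,scc[4]=?,scc[5]=?,scc[6]=0

step 1: low=(low[0]=0,low[1]=?,low[2]=?,low[3]=2,low[4]=?,low[5]=0,low[6]=3); scc=(scc[0]=?,scc[1]=?,scc[2]=?,scc[3]=?,scc[4]=?,scc[5]=?,scc[6]=0)
step 2: low=(low[0]=0,low[1]=?,low[2]=?,low[3]=2,low[4]=?,low[5]=0,low[6]=3); scc=(scc[0]=?,scc[1]=?,scc[2]=?,scc[3]=1,scc[4]=?,scc[5]=?,scc[6]=0)
step 3: low=(low[0]=0,low[1]=?,low[2]=?,low[3]=2,low[4]=?,low[5]=0,low[6]=3); scc=(scc[0]=?,scc[1]=?,scc[2]=?,scc[3]=1,scc[4]=?,scc[5]=?,scc[6]=0)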